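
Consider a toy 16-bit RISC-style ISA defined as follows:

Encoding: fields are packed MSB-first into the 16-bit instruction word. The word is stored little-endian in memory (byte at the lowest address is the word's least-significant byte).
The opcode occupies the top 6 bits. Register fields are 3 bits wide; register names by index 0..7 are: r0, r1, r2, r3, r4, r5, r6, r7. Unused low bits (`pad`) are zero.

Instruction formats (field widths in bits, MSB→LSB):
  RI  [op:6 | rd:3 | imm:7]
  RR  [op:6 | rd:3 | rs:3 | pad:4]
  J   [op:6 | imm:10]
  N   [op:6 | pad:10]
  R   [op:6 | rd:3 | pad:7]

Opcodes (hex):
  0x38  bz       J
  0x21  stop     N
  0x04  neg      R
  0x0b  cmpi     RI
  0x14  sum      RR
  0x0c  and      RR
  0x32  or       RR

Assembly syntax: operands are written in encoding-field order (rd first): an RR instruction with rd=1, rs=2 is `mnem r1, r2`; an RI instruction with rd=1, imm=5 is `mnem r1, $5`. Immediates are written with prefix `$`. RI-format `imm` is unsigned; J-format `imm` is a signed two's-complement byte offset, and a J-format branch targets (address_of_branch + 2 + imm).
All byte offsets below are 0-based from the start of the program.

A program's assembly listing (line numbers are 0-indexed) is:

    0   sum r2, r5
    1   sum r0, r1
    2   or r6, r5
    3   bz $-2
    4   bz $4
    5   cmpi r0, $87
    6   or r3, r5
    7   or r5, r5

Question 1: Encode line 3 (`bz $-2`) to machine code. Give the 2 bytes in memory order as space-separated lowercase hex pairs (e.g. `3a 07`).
line 3 (bz): pack op=0x38:6|imm=-2:10 = 0xe3fe; little→ fe e3

fe e3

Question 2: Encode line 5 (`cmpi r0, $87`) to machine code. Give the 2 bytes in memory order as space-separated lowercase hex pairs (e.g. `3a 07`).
line 5 (cmpi): pack op=0xb:6|rd=0:3|imm=87:7 = 0x2c57; little→ 57 2c

57 2c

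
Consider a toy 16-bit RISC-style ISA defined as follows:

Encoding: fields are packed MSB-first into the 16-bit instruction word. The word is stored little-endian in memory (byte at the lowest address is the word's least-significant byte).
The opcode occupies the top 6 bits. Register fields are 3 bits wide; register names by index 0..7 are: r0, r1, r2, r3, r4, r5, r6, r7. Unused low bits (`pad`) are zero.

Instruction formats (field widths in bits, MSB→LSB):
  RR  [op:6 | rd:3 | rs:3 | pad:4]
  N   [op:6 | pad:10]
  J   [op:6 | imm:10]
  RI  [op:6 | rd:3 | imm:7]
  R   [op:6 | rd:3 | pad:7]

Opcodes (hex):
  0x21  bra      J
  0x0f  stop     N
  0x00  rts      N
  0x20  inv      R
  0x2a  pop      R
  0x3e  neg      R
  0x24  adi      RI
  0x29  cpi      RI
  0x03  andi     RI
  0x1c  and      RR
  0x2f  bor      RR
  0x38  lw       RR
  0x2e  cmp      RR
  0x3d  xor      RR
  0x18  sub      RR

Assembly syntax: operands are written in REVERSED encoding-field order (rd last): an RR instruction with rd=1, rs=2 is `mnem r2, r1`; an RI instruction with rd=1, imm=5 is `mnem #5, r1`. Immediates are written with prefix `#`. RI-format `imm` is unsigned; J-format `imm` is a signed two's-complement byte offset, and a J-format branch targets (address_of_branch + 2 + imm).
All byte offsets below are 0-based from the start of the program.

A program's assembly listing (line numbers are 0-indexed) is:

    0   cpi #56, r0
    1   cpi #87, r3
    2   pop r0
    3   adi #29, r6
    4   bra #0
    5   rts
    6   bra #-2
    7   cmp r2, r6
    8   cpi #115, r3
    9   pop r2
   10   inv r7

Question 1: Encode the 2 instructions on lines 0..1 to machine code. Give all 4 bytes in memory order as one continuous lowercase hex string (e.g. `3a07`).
38a4d7a5

L0: cpi op=0x29:6|rd=0:3|imm=56:7 ⇒ 0xa438 ⇒ little 38 a4
L1: cpi op=0x29:6|rd=3:3|imm=87:7 ⇒ 0xa5d7 ⇒ little d7 a5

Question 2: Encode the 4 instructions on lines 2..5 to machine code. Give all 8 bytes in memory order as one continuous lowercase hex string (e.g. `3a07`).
2. pop fields op=0x2a:6|rd=0:3|pad=0:7 → word a800h → 00 a8
3. adi fields op=0x24:6|rd=6:3|imm=29:7 → word 931dh → 1d 93
4. bra fields op=0x21:6|imm=0:10 → word 8400h → 00 84
5. rts fields op=0x0:6|pad=0:10 → word 0000h → 00 00

00a81d9300840000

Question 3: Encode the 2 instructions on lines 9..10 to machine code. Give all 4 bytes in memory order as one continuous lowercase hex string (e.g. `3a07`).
00a98083

9. pop fields op=0x2a:6|rd=2:3|pad=0:7 → word a900h → 00 a9
10. inv fields op=0x20:6|rd=7:3|pad=0:7 → word 8380h → 80 83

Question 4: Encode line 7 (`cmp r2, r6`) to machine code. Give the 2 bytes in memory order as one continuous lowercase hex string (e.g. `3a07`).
20bb

7. cmp fields op=0x2e:6|rd=6:3|rs=2:3|pad=0:4 → word bb20h → 20 bb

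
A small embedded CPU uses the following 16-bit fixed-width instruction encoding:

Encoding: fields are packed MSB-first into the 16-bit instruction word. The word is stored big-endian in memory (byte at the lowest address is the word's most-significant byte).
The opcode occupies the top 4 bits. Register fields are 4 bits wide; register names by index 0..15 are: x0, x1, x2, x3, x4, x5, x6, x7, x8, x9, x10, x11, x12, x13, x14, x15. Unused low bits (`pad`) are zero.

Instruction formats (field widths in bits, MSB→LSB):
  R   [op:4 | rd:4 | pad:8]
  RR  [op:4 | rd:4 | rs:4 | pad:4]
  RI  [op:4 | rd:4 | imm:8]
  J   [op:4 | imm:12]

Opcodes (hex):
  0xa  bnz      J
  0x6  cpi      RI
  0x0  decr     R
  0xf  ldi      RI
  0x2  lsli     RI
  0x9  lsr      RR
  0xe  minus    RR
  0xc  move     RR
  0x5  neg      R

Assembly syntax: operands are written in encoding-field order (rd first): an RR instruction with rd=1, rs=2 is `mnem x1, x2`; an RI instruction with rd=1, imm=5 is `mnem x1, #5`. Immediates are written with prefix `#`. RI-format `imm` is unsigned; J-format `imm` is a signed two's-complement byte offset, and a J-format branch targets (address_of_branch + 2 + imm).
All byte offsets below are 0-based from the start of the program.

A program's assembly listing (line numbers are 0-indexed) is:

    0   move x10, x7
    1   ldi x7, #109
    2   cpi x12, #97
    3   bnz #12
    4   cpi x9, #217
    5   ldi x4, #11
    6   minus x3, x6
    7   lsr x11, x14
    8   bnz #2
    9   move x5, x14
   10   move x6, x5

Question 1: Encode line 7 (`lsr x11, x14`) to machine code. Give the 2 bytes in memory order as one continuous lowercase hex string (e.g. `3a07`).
line 7 (lsr): pack op=0x9:4|rd=11:4|rs=14:4|pad=0:4 = 0x9be0; big→ 9b e0

9be0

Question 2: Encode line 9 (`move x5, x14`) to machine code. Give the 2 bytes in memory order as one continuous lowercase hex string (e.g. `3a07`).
c5e0

9. move fields op=0xc:4|rd=5:4|rs=14:4|pad=0:4 → word c5e0h → c5 e0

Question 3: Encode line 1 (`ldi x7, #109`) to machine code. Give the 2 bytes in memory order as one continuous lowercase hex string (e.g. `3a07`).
L1: ldi op=0xf:4|rd=7:4|imm=109:8 ⇒ 0xf76d ⇒ big f7 6d

f76d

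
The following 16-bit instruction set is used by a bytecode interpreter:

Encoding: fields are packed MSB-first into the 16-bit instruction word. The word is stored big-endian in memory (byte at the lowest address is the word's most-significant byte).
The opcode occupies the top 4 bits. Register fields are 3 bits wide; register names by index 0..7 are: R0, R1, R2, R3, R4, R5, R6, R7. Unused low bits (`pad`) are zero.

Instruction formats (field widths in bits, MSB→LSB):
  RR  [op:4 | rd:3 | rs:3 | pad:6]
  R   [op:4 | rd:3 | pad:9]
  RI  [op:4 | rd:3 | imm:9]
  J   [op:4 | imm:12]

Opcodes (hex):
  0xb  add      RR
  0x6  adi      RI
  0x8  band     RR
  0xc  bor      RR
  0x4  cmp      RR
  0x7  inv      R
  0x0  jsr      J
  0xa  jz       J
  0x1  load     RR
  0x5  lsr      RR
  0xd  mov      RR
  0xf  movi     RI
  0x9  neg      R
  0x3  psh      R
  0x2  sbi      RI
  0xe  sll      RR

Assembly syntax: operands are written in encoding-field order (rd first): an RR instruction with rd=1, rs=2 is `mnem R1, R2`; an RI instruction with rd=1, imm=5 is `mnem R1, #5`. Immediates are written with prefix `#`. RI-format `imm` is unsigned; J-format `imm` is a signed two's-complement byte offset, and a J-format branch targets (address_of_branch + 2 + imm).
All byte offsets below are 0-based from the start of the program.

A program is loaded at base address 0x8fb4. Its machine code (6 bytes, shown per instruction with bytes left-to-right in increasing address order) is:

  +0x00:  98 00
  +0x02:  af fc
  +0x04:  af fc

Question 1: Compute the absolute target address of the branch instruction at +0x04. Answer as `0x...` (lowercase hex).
0x8fb6

@+04  big-endian(af fc) = 0xaffc
  top 4b → 0xa → jz [J]
  imm@[11:0]=0xffc (s12→-4) ⇒ #-4
  target = base 0x8fb4 + off 0x04 + 2 + imm -4 = 0x8fb6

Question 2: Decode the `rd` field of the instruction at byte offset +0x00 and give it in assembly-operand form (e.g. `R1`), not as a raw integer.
R4

off 0x00: read 98 00 as big → 0x9800
  op=0x9800>>12=0x9 ⇒ neg (R)
  rd@[11:9]=0x4 ⇒ R4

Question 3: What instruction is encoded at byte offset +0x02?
@+02  big-endian(af fc) = 0xaffc
  opcode bits[15:12]=0xa: jz/J
  [11:0] imm=4092 (s12→-4) = #-4

jz #-4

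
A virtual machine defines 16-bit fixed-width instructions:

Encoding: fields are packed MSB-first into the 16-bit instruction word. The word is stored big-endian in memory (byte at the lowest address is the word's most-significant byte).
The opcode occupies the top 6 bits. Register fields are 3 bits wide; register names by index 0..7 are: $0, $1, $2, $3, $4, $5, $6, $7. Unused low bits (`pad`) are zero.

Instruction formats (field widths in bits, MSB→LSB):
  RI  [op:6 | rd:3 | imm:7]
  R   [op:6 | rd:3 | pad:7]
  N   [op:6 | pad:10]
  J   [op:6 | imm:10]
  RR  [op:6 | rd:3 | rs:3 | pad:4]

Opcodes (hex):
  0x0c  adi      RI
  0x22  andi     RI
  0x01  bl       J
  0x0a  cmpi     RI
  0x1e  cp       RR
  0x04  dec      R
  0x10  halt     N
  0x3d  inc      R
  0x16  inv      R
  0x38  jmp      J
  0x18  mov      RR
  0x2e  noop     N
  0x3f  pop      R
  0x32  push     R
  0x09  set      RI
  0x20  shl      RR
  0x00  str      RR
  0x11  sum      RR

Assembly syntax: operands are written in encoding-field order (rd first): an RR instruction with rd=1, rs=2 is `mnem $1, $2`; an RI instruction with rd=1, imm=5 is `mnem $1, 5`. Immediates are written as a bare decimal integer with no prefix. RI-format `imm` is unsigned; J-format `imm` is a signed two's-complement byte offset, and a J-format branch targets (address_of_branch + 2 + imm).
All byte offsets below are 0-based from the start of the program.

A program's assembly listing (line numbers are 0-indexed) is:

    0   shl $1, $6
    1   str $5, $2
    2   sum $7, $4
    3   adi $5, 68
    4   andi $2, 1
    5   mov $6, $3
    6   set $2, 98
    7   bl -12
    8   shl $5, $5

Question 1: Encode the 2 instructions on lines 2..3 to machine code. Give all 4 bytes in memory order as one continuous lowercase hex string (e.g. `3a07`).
line 2 (sum): pack op=0x11:6|rd=7:3|rs=4:3|pad=0:4 = 0x47c0; big→ 47 c0
line 3 (adi): pack op=0xc:6|rd=5:3|imm=68:7 = 0x32c4; big→ 32 c4

47c032c4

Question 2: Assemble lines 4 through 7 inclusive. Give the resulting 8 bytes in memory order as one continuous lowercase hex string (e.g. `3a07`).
4. andi fields op=0x22:6|rd=2:3|imm=1:7 → word 8901h → 89 01
5. mov fields op=0x18:6|rd=6:3|rs=3:3|pad=0:4 → word 6330h → 63 30
6. set fields op=0x9:6|rd=2:3|imm=98:7 → word 2562h → 25 62
7. bl fields op=0x1:6|imm=-12:10 → word 07f4h → 07 f4

89016330256207f4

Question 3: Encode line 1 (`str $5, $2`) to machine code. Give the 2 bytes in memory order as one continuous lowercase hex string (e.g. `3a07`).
02a0

line 1 (str): pack op=0x0:6|rd=5:3|rs=2:3|pad=0:4 = 0x02a0; big→ 02 a0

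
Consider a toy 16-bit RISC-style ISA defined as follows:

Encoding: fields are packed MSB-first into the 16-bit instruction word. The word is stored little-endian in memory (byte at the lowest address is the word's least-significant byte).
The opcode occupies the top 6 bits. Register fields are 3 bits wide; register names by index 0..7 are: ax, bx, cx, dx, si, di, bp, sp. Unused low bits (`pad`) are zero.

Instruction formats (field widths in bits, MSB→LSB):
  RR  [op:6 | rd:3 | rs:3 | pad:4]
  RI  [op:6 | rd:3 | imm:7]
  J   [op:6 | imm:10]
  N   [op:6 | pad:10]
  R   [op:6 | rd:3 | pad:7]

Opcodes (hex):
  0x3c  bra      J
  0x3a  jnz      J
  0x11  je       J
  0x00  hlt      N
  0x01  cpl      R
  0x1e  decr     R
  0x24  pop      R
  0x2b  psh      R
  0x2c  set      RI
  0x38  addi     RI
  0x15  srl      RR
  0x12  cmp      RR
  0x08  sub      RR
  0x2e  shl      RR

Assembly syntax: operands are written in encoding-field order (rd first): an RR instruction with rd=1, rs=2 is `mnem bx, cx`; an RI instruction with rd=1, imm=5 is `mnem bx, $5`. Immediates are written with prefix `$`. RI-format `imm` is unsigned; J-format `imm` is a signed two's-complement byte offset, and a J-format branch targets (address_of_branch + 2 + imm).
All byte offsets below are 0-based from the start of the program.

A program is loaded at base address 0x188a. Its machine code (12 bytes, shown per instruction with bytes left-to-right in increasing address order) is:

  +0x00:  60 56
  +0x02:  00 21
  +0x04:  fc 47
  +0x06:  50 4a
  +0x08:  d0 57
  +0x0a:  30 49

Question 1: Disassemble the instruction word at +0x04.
@+04  little-endian(fc 47) = 0x47fc
  opcode bits[15:10]=0x11: je/J
  imm@[9:0]=0x3fc (s10→-4) ⇒ $-4

je $-4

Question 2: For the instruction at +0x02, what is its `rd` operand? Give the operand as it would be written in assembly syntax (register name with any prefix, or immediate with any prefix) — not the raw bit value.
[02] 00 21 → 0x2100
  opcode bits[15:10]=0x8: sub/RR
  rd@[9:7]=0x2 ⇒ cx
  rs@[6:4]=0x0 ⇒ ax

cx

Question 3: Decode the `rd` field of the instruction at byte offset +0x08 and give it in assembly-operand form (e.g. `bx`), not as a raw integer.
sp

[08] d0 57 → 0x57d0
  opcode bits[15:10]=0x15: srl/RR
  rd@[9:7]=0x7 ⇒ sp
  rs@[6:4]=0x5 ⇒ di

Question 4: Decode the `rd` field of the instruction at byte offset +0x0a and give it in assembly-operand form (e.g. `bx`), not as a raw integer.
off 0x0a: read 30 49 as little → 0x4930
  opcode bits[15:10]=0x12: cmp/RR
  rd: (w>>7)&0x7=0x2 → cx
  rs: (w>>4)&0x7=0x3 → dx

cx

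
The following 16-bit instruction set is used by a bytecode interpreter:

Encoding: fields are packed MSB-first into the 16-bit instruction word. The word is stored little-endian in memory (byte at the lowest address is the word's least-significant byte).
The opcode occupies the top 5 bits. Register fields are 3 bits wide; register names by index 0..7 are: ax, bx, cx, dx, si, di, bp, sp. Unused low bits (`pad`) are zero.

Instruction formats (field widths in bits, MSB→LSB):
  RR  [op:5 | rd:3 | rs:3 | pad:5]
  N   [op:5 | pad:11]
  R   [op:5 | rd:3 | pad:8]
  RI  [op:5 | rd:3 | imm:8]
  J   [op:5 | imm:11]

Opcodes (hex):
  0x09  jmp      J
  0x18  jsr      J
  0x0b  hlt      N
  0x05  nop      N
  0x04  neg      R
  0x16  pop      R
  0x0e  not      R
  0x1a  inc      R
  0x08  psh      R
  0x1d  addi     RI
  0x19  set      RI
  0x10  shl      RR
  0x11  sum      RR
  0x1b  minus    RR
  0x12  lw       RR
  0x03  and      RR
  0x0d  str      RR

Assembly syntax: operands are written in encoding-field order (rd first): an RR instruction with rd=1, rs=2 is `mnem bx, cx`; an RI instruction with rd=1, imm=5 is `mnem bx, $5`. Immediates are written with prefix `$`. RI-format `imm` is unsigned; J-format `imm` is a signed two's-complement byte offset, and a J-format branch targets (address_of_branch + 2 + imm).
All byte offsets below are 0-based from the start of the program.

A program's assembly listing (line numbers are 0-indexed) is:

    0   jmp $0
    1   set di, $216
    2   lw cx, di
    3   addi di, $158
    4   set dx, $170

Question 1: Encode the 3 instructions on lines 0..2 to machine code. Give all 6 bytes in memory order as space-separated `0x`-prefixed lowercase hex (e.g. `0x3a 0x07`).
L0: jmp op=0x9:5|imm=0:11 ⇒ 0x4800 ⇒ little 00 48
L1: set op=0x19:5|rd=5:3|imm=216:8 ⇒ 0xcdd8 ⇒ little d8 cd
L2: lw op=0x12:5|rd=2:3|rs=5:3|pad=0:5 ⇒ 0x92a0 ⇒ little a0 92

0x00 0x48 0xd8 0xcd 0xa0 0x92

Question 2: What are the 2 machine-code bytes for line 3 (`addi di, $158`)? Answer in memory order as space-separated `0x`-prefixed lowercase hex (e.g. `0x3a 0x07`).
0x9e 0xed

L3: addi op=0x1d:5|rd=5:3|imm=158:8 ⇒ 0xed9e ⇒ little 9e ed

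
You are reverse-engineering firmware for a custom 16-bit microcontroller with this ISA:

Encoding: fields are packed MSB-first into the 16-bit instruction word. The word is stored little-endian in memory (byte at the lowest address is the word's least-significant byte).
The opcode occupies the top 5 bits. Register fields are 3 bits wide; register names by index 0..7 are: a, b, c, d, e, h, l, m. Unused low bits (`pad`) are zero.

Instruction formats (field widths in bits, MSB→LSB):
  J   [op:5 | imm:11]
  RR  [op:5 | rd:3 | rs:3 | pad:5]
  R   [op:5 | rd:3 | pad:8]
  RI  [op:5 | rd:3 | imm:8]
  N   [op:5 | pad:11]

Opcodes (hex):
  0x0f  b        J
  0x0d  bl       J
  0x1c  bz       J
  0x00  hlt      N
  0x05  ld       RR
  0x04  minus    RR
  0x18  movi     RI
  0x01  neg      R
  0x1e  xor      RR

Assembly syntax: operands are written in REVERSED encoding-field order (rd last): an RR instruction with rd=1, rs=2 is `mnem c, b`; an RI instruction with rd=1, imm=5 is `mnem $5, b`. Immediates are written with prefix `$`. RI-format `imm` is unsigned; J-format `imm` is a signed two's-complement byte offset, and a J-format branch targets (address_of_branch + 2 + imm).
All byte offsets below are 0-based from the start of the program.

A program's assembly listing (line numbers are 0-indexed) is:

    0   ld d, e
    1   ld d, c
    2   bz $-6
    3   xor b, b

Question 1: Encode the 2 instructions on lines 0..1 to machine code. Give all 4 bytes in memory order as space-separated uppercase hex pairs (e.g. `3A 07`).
60 2C 60 2A

line 0 (ld): pack op=0x5:5|rd=4:3|rs=3:3|pad=0:5 = 0x2c60; little→ 60 2c
line 1 (ld): pack op=0x5:5|rd=2:3|rs=3:3|pad=0:5 = 0x2a60; little→ 60 2a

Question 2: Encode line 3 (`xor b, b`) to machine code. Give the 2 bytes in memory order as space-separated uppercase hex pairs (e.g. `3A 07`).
3. xor fields op=0x1e:5|rd=1:3|rs=1:3|pad=0:5 → word f120h → 20 f1

20 F1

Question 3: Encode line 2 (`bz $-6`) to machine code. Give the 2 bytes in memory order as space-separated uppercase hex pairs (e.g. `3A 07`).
FA E7

L2: bz op=0x1c:5|imm=-6:11 ⇒ 0xe7fa ⇒ little fa e7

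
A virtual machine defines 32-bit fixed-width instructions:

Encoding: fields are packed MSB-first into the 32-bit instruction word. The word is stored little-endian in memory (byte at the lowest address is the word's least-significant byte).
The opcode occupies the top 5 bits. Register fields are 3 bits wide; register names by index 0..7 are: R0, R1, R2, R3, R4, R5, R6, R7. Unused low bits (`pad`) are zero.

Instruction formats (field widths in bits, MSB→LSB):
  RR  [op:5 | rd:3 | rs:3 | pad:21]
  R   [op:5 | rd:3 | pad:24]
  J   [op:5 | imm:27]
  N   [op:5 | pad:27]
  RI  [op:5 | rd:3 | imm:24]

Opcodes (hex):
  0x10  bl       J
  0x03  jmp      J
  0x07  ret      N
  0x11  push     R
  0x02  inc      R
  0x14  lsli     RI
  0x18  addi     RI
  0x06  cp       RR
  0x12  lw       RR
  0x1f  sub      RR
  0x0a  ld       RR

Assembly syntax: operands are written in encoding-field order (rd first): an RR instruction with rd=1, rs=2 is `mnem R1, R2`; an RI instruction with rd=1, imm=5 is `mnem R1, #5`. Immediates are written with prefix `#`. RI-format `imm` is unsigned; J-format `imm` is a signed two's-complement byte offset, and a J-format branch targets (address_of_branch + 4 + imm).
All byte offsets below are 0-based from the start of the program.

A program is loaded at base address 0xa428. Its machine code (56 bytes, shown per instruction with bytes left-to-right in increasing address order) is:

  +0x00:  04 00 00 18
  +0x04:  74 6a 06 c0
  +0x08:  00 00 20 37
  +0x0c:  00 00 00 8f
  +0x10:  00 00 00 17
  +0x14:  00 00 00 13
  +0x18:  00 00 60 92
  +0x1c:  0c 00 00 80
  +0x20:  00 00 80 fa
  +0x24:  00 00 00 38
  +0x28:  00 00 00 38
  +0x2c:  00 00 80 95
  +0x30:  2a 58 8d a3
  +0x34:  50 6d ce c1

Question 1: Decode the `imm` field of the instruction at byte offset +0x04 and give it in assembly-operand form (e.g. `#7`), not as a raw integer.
off 0x04: read 74 6a 06 c0 as little → 0xc0066a74
  top 5b → 0x18 → addi [RI]
  rd: (w>>24)&0x7=0x0 → R0
  imm: (w>>0)&0xffffff=0x66a74 → #420468

#420468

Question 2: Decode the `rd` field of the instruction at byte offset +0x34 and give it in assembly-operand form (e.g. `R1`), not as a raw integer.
@+34  little-endian(50 6d ce c1) = 0xc1ce6d50
  opcode bits[31:27]=0x18: addi/RI
  rd@[26:24]=0x1 ⇒ R1
  imm@[23:0]=0xce6d50 ⇒ #13528400

R1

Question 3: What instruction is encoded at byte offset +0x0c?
push R7

@+0c  little-endian(00 00 00 8f) = 0x8f000000
  opcode bits[31:27]=0x11: push/R
  rd@[26:24]=0x7 ⇒ R7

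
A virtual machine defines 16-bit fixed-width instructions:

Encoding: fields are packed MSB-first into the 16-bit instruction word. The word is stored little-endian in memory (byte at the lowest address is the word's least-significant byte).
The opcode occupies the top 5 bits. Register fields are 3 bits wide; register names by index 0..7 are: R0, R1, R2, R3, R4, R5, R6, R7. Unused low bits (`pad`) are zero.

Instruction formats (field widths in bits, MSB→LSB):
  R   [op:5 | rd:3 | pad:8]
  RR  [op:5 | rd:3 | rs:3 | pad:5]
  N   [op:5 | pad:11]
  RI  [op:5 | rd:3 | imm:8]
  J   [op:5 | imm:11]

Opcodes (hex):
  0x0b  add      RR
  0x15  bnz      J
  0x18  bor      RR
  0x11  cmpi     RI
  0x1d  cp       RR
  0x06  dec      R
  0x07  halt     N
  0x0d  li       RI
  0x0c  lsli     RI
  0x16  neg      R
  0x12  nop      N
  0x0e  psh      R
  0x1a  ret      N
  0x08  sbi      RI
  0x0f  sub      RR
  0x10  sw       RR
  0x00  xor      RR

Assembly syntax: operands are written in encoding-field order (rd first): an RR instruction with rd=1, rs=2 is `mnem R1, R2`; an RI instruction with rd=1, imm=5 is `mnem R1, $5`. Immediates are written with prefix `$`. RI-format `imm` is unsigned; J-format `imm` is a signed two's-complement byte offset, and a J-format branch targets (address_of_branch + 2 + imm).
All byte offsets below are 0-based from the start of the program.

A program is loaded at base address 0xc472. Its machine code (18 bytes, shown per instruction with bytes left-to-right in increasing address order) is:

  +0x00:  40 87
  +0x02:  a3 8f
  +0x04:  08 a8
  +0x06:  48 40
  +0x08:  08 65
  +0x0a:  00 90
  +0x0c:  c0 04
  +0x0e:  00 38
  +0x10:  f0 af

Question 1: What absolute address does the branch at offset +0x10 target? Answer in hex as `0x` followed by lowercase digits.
0xc474

off 0x10: read f0 af as little → 0xaff0
  top 5b → 0x15 → bnz [J]
  imm: (w>>0)&0x7ff=0x7f0 (s11→-16) → $-16
  target = base 0xc472 + off 0x10 + 2 + imm -16 = 0xc474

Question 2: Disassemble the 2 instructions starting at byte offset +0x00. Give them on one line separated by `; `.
off 0x00: read 40 87 as little → 0x8740
  op=0x8740>>11=0x10 ⇒ sw (RR)
  rd: (w>>8)&0x7=0x7 → R7
  rs: (w>>5)&0x7=0x2 → R2
off 0x02: read a3 8f as little → 0x8fa3
  op=0x8fa3>>11=0x11 ⇒ cmpi (RI)
  rd: (w>>8)&0x7=0x7 → R7
  imm: (w>>0)&0xff=0xa3 → $163

sw R7, R2; cmpi R7, $163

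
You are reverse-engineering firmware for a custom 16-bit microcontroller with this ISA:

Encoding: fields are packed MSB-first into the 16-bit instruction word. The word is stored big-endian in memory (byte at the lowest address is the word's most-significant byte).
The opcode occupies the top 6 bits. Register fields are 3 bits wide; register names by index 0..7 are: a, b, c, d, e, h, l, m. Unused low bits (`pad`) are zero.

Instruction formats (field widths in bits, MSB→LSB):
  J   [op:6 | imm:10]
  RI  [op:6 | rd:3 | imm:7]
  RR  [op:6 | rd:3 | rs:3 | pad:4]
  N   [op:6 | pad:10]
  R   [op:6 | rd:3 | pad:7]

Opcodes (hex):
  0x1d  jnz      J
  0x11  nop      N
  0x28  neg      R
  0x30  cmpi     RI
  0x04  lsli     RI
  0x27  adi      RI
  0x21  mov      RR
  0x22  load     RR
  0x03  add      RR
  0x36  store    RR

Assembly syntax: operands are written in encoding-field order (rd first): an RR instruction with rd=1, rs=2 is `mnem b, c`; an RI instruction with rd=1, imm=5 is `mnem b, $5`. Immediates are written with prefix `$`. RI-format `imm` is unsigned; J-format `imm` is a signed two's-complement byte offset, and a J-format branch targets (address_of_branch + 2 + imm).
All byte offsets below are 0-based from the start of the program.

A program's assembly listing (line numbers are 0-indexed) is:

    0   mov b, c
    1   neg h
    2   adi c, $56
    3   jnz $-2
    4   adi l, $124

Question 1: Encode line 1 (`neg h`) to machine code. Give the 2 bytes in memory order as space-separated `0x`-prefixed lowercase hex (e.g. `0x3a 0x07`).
0xa2 0x80

line 1 (neg): pack op=0x28:6|rd=5:3|pad=0:7 = 0xa280; big→ a2 80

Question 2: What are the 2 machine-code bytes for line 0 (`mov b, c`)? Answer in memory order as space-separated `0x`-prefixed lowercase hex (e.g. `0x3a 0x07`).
line 0 (mov): pack op=0x21:6|rd=1:3|rs=2:3|pad=0:4 = 0x84a0; big→ 84 a0

0x84 0xa0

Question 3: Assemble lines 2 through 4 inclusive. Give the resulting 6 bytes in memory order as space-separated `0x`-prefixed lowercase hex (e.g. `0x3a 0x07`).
line 2 (adi): pack op=0x27:6|rd=2:3|imm=56:7 = 0x9d38; big→ 9d 38
line 3 (jnz): pack op=0x1d:6|imm=-2:10 = 0x77fe; big→ 77 fe
line 4 (adi): pack op=0x27:6|rd=6:3|imm=124:7 = 0x9f7c; big→ 9f 7c

0x9d 0x38 0x77 0xfe 0x9f 0x7c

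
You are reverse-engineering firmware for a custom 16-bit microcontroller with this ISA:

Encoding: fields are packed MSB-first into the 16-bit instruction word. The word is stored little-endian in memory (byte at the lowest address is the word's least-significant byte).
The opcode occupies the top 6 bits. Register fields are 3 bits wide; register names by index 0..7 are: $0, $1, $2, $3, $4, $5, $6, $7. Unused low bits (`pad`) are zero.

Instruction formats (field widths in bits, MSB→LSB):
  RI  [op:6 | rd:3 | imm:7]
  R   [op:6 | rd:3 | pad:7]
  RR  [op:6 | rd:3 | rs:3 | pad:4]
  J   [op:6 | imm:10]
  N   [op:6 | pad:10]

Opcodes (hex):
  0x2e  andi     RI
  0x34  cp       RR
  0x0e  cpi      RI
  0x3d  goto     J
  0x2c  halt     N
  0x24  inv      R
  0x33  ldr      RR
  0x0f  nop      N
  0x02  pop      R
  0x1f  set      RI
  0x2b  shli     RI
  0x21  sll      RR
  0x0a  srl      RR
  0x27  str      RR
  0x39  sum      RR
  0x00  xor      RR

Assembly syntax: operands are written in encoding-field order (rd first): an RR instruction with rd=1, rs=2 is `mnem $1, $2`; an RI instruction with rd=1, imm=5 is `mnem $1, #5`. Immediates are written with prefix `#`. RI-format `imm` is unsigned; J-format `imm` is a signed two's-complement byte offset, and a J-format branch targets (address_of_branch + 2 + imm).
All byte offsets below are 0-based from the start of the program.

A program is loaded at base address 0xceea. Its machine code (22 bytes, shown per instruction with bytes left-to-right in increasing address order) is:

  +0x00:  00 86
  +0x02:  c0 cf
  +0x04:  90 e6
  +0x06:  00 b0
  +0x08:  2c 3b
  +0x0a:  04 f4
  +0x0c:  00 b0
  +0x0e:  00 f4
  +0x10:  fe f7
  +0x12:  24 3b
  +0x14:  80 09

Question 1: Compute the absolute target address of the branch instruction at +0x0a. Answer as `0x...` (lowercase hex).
0xcefa

+0x0a: 04 f4 ⇒ word 0xf404 (little)
  top 6b → 0x3d → goto [J]
  imm@[9:0]=0x4 ⇒ #4
  target = base 0xceea + off 0x0a + 2 + imm 4 = 0xcefa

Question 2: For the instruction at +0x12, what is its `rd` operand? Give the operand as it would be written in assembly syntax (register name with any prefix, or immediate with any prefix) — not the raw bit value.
$6

@+12  little-endian(24 3b) = 0x3b24
  top 6b → 0xe → cpi [RI]
  rd@[9:7]=0x6 ⇒ $6
  imm@[6:0]=0x24 ⇒ #36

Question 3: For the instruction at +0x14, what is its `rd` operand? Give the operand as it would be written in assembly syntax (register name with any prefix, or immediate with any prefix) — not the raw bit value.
$3

[14] 80 09 → 0x0980
  op=0x0980>>10=0x2 ⇒ pop (R)
  [9:7] rd=3 = $3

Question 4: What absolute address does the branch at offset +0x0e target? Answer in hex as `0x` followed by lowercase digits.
0xcefa

@+0e  little-endian(00 f4) = 0xf400
  opcode bits[15:10]=0x3d: goto/J
  imm@[9:0]=0x0 ⇒ #0
  target = base 0xceea + off 0x0e + 2 + imm 0 = 0xcefa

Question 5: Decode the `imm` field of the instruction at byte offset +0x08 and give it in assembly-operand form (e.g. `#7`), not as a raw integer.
@+08  little-endian(2c 3b) = 0x3b2c
  op=0x3b2c>>10=0xe ⇒ cpi (RI)
  [9:7] rd=6 = $6
  [6:0] imm=44 = #44

#44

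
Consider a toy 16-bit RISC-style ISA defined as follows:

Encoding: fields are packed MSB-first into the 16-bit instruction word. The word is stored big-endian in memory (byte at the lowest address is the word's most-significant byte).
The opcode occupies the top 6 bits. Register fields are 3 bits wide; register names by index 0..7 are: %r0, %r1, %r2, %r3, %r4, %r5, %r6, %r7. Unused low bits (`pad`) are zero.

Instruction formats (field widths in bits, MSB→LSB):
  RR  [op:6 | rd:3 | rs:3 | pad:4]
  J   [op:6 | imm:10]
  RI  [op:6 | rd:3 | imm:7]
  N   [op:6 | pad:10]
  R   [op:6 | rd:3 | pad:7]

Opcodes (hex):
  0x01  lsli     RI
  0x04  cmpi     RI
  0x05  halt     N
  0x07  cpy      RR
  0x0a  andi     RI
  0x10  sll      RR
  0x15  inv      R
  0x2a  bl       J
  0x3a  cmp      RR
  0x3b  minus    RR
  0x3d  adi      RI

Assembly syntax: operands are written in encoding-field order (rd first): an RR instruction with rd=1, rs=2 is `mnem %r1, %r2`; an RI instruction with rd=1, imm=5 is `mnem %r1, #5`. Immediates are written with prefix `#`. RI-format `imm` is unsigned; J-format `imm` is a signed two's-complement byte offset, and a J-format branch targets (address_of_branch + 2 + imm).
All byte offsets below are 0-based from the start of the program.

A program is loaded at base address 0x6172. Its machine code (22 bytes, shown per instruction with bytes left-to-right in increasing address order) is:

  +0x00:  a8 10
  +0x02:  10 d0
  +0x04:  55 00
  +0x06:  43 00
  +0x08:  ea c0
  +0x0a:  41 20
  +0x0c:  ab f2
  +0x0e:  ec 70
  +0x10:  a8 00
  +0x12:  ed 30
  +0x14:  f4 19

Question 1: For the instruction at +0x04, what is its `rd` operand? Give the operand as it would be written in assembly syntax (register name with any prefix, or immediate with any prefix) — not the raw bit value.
%r2

[04] 55 00 → 0x5500
  top 6b → 0x15 → inv [R]
  rd: (w>>7)&0x7=0x2 → %r2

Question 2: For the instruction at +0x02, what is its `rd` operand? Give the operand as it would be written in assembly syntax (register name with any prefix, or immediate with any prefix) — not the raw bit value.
%r1

off 0x02: read 10 d0 as big → 0x10d0
  opcode bits[15:10]=0x4: cmpi/RI
  rd@[9:7]=0x1 ⇒ %r1
  imm@[6:0]=0x50 ⇒ #80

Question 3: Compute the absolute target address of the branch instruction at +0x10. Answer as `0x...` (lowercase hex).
@+10  big-endian(a8 00) = 0xa800
  op=0xa800>>10=0x2a ⇒ bl (J)
  imm@[9:0]=0x0 ⇒ #0
  target = base 0x6172 + off 0x10 + 2 + imm 0 = 0x6184

0x6184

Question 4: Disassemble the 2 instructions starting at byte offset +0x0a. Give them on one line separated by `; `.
sll %r2, %r2; bl #-14

+0x0a: 41 20 ⇒ word 0x4120 (big)
  top 6b → 0x10 → sll [RR]
  rd: (w>>7)&0x7=0x2 → %r2
  rs: (w>>4)&0x7=0x2 → %r2
+0x0c: ab f2 ⇒ word 0xabf2 (big)
  top 6b → 0x2a → bl [J]
  imm: (w>>0)&0x3ff=0x3f2 (s10→-14) → #-14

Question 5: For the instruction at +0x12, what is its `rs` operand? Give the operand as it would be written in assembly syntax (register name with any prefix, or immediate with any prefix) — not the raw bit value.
+0x12: ed 30 ⇒ word 0xed30 (big)
  opcode bits[15:10]=0x3b: minus/RR
  rd: (w>>7)&0x7=0x2 → %r2
  rs: (w>>4)&0x7=0x3 → %r3

%r3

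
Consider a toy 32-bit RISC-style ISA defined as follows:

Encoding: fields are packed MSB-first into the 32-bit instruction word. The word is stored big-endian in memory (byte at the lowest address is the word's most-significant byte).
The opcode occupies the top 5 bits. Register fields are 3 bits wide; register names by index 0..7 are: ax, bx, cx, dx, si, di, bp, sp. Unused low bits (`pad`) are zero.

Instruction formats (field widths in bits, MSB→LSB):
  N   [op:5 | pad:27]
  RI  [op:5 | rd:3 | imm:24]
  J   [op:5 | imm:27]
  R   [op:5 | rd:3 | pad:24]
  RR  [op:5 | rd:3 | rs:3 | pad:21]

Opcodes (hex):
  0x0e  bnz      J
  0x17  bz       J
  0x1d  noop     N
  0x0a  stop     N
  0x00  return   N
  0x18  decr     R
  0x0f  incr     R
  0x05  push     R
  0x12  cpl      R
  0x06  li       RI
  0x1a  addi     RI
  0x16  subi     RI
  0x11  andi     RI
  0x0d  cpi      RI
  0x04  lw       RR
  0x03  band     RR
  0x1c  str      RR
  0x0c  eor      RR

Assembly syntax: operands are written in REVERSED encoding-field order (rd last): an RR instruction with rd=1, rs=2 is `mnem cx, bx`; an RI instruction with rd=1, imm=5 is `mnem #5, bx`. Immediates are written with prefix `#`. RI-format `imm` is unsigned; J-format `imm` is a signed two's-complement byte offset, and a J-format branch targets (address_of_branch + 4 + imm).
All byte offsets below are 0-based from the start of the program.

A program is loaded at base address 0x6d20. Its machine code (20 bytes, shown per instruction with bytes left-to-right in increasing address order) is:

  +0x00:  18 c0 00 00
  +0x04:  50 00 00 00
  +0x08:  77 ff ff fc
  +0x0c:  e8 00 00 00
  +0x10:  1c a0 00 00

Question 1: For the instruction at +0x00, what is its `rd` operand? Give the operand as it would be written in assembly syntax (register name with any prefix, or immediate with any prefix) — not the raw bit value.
[00] 18 c0 00 00 → 0x18c00000
  op=0x18c00000>>27=0x3 ⇒ band (RR)
  [26:24] rd=0 = ax
  [23:21] rs=6 = bp

ax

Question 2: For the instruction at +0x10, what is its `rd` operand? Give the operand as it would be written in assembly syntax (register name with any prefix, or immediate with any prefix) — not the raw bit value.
[10] 1c a0 00 00 → 0x1ca00000
  op=0x1ca00000>>27=0x3 ⇒ band (RR)
  rd: (w>>24)&0x7=0x4 → si
  rs: (w>>21)&0x7=0x5 → di

si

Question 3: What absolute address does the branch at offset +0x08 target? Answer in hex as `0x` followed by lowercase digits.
+0x08: 77 ff ff fc ⇒ word 0x77fffffc (big)
  opcode bits[31:27]=0xe: bnz/J
  imm: (w>>0)&0x7ffffff=0x7fffffc (s27→-4) → #-4
  target = base 0x6d20 + off 0x08 + 4 + imm -4 = 0x6d28

0x6d28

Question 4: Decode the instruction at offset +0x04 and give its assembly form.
stop

[04] 50 00 00 00 → 0x50000000
  top 5b → 0xa → stop [N]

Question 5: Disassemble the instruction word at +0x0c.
+0x0c: e8 00 00 00 ⇒ word 0xe8000000 (big)
  op=0xe8000000>>27=0x1d ⇒ noop (N)

noop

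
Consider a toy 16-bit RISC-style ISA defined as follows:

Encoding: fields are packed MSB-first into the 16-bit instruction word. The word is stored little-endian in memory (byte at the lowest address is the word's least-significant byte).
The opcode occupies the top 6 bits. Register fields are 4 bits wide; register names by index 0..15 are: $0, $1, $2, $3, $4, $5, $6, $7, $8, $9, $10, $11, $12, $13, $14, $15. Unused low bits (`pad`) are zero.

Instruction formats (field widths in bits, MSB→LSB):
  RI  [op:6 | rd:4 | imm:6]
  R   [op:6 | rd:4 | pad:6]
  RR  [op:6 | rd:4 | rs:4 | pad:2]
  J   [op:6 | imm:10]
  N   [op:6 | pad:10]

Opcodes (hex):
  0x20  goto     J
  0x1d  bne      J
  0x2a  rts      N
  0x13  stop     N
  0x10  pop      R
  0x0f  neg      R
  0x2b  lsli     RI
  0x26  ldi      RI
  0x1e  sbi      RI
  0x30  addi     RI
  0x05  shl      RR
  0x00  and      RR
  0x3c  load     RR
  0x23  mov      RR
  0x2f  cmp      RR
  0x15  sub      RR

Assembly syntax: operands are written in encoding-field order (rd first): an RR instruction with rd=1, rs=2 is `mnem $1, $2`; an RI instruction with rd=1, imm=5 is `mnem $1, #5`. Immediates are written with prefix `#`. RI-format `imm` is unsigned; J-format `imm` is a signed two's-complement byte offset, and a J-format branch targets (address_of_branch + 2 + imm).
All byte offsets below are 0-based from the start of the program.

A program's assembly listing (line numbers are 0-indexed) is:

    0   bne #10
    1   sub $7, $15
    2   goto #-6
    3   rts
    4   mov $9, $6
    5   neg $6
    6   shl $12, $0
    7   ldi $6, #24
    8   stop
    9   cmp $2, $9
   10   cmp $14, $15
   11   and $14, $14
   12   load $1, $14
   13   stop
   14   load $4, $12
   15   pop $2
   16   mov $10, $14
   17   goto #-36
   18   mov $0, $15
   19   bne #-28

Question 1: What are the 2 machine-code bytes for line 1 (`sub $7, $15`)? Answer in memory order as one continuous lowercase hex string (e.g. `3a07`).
fc55

1. sub fields op=0x15:6|rd=7:4|rs=15:4|pad=0:2 → word 55fch → fc 55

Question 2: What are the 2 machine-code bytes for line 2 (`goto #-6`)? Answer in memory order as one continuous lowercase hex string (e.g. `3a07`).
line 2 (goto): pack op=0x20:6|imm=-6:10 = 0x83fa; little→ fa 83

fa83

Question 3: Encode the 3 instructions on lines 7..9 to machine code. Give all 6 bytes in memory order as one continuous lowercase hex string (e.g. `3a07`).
line 7 (ldi): pack op=0x26:6|rd=6:4|imm=24:6 = 0x9998; little→ 98 99
line 8 (stop): pack op=0x13:6|pad=0:10 = 0x4c00; little→ 00 4c
line 9 (cmp): pack op=0x2f:6|rd=2:4|rs=9:4|pad=0:2 = 0xbca4; little→ a4 bc

9899004ca4bc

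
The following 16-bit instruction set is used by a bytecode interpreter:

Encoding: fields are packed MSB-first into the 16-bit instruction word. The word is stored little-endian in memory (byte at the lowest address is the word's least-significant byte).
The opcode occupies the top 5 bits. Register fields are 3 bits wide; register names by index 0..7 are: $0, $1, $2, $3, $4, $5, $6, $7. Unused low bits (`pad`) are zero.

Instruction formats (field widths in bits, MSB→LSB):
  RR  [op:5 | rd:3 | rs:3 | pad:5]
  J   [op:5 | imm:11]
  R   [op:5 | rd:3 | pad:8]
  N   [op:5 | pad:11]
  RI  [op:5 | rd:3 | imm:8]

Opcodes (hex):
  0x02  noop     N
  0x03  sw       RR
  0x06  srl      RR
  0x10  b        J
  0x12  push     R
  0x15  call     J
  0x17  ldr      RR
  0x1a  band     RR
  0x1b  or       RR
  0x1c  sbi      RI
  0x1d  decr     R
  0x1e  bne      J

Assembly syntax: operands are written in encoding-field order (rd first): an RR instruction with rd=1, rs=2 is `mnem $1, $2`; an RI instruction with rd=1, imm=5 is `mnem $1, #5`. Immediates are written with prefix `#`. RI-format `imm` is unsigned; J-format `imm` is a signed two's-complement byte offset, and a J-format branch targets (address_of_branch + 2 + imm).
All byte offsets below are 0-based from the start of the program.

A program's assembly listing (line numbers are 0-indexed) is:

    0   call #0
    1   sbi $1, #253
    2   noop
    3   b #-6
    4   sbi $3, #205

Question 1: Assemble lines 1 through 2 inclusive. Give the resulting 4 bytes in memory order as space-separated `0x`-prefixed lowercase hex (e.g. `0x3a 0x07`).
0xfd 0xe1 0x00 0x10

1. sbi fields op=0x1c:5|rd=1:3|imm=253:8 → word e1fdh → fd e1
2. noop fields op=0x2:5|pad=0:11 → word 1000h → 00 10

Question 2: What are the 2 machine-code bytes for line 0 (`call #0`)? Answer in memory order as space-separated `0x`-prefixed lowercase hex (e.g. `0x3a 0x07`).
0x00 0xa8

L0: call op=0x15:5|imm=0:11 ⇒ 0xa800 ⇒ little 00 a8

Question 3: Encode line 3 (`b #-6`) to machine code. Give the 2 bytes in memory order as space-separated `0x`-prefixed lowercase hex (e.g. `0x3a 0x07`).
0xfa 0x87

L3: b op=0x10:5|imm=-6:11 ⇒ 0x87fa ⇒ little fa 87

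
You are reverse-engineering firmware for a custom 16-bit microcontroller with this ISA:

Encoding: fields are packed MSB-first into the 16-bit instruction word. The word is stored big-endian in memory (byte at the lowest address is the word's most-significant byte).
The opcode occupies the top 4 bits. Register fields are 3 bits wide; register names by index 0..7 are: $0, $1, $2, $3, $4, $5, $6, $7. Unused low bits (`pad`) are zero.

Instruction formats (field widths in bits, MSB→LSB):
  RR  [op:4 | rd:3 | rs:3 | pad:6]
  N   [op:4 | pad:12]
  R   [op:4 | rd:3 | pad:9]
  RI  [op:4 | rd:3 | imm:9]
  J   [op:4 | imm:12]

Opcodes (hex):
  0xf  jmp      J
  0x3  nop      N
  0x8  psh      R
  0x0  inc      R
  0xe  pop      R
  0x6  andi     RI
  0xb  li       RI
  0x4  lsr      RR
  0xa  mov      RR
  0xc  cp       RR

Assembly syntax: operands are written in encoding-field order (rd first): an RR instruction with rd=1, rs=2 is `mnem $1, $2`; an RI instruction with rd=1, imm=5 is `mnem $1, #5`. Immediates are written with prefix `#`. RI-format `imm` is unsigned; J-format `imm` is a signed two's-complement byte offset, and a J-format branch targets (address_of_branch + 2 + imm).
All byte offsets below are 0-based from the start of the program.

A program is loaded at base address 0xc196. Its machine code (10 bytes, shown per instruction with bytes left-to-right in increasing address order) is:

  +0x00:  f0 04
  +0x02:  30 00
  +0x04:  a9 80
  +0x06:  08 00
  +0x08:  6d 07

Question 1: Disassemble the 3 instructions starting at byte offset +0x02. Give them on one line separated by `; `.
nop; mov $4, $6; inc $4

+0x02: 30 00 ⇒ word 0x3000 (big)
  top 4b → 0x3 → nop [N]
+0x04: a9 80 ⇒ word 0xa980 (big)
  top 4b → 0xa → mov [RR]
  rd@[11:9]=0x4 ⇒ $4
  rs@[8:6]=0x6 ⇒ $6
+0x06: 08 00 ⇒ word 0x0800 (big)
  top 4b → 0x0 → inc [R]
  rd@[11:9]=0x4 ⇒ $4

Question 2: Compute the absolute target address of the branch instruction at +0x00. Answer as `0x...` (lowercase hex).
0xc19c

[00] f0 04 → 0xf004
  opcode bits[15:12]=0xf: jmp/J
  [11:0] imm=4 = #4
  target = base 0xc196 + off 0x00 + 2 + imm 4 = 0xc19c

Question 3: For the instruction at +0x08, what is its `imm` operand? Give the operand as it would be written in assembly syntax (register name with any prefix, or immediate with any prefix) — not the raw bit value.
off 0x08: read 6d 07 as big → 0x6d07
  top 4b → 0x6 → andi [RI]
  rd@[11:9]=0x6 ⇒ $6
  imm@[8:0]=0x107 ⇒ #263

#263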